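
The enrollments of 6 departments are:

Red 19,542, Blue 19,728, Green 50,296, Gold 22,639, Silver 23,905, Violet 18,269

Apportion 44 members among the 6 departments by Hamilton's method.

The standard divisor is 154379/44 ≈ 3508.614.
Standard quotas: Red 5.5697, Blue 5.6227, Green 14.3350, Gold 6.4524, Silver 6.8132, Violet 5.2069.
Lower quotas: Red 5, Blue 5, Green 14, Gold 6, Silver 6, Violet 5 (sum 41, leaving 3 seats).
Remainders in descending order: Silver 0.8132, Blue 0.6227, Red 0.5697, Gold 0.4524, Green 0.3350, Violet 0.2069.
The surplus seats go to Silver, Blue, Red.

Red=6; Blue=6; Green=14; Gold=6; Silver=7; Violet=5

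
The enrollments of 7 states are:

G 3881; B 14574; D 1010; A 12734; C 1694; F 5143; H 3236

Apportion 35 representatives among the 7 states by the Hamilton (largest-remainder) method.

G 3, B 12, D 1, A 11, C 1, F 4, H 3

Total 42272; standard divisor 42272/35 ≈ 1207.771.
Standard quotas: G 3.2134, B 12.0669, D 0.8363, A 10.5434, C 1.4026, F 4.2583, H 2.6793.
Lower quotas: G 3, B 12, D 0, A 10, C 1, F 4, H 2 (sum 32, leaving 3 seats).
Remainders in descending order: D 0.8363, H 0.6793, A 0.5434, C 0.4026, F 0.2583, G 0.2134, B 0.0669.
The surplus seats go to D, H, A.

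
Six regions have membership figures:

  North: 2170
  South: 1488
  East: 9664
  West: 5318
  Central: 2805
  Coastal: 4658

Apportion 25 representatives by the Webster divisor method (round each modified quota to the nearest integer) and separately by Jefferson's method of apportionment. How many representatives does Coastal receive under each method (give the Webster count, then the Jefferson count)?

Webster: North 2, South 1, East 9, West 5, Central 3, Coastal 5.
Jefferson: North 2, South 1, East 10, West 5, Central 3, Coastal 4.
Coastal gets 5 under Webster and 4 under Jefferson.

5 and 4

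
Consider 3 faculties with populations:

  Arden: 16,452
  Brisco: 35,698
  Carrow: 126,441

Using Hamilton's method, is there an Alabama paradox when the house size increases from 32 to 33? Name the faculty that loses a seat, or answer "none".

At 32 seats: Arden 3, Brisco 6, Carrow 23.
At 33 seats: Arden 3, Brisco 7, Carrow 23.
No faculty's allocation decreased.

none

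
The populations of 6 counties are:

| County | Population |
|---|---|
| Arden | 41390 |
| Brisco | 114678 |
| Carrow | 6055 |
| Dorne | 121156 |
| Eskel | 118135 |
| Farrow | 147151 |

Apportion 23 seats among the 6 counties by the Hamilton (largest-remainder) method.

Arden 2; Brisco 5; Carrow 0; Dorne 5; Eskel 5; Farrow 6

Total 548565; standard divisor 548565/23 ≈ 23850.652.
Standard quotas: Arden 1.7354, Brisco 4.8082, Carrow 0.2539, Dorne 5.0798, Eskel 4.9531, Farrow 6.1697.
Lower quotas: Arden 1, Brisco 4, Carrow 0, Dorne 5, Eskel 4, Farrow 6 (sum 20, leaving 3 seats).
Remainders in descending order: Eskel 0.9531, Brisco 0.8082, Arden 0.7354, Carrow 0.2539, Farrow 0.1697, Dorne 0.0798.
The surplus seats go to Eskel, Brisco, Arden.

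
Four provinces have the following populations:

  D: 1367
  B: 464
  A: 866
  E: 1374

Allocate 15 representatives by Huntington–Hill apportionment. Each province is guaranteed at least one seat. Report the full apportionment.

With divisor 278: modified quotas D 4.917, B 1.669, A 3.115, E 4.942.
Geometric-mean thresholds: D √(4·5)=4.472, B √(1·2)=1.414, A √(3·4)=3.464, E √(4·5)=4.472.
Each quota rounded against its threshold gives D 5, B 2, A 3, E 5 (total 15).

D: 5, B: 2, A: 3, E: 5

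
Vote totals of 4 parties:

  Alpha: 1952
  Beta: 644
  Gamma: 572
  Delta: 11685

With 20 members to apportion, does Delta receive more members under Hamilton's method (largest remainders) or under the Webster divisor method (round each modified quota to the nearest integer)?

Hamilton: Alpha 2, Beta 1, Gamma 1, Delta 16.
Webster: Alpha 3, Beta 1, Gamma 1, Delta 15.
Delta gets 16 under Hamilton and 15 under Webster.

Hamilton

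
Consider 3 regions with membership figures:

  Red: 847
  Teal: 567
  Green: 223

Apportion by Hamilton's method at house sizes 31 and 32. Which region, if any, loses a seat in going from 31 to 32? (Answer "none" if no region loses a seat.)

none

At 31 seats: Red 16, Teal 11, Green 4.
At 32 seats: Red 17, Teal 11, Green 4.
No region's allocation decreased.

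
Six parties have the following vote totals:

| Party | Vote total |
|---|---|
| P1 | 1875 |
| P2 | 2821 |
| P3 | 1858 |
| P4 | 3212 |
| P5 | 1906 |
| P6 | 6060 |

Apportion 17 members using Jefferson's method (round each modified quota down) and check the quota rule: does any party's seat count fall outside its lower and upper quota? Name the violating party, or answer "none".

Standard quotas: P1 1.798, P2 2.705, P3 1.781, P4 3.079, P5 1.827, P6 5.810.
Jefferson allocation: P1 2, P2 3, P3 1, P4 3, P5 2, P6 6.
Every allocation lies between the lower and upper quota.

none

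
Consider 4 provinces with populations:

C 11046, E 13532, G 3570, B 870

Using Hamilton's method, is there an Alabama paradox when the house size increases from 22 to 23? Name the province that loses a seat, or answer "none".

B

At 22 seats: C 8, E 10, G 3, B 1.
At 23 seats: C 9, E 11, G 3, B 0.
B drops from 1 to 0.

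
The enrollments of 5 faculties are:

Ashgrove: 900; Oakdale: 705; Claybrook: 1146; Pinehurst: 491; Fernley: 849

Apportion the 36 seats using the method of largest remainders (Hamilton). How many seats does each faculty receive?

Total 4091; standard divisor 4091/36 ≈ 113.639.
Standard quotas: Ashgrove 7.920, Oakdale 6.204, Claybrook 10.085, Pinehurst 4.321, Fernley 7.471.
Lower quotas: Ashgrove 7, Oakdale 6, Claybrook 10, Pinehurst 4, Fernley 7 (sum 34, leaving 2 seats).
Remainders in descending order: Ashgrove 0.920, Fernley 0.471, Pinehurst 0.321, Oakdale 0.204, Claybrook 0.085.
Largest remainders: Ashgrove, Fernley receive the extra seats.

Ashgrove 8, Oakdale 6, Claybrook 10, Pinehurst 4, Fernley 8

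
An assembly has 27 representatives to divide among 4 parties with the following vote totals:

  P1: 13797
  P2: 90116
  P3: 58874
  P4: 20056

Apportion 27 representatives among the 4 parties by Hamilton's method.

Total 182843; standard divisor 182843/27 ≈ 6771.963.
Standard quotas: P1 2.0374, P2 13.3072, P3 8.6938, P4 2.9616.
Lower quotas: P1 2, P2 13, P3 8, P4 2 (sum 25, leaving 2 seats).
Remainders in descending order: P4 0.9616, P3 0.6938, P2 0.3072, P1 0.0374.
The surplus seats go to P4, P3.

P1 2, P2 13, P3 9, P4 3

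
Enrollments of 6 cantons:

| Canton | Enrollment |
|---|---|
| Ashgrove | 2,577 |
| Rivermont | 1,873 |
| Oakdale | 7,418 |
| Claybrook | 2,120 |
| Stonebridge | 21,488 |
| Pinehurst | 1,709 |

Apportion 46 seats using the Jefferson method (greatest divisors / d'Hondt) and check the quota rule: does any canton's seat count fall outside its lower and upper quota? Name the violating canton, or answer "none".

Standard quotas: Ashgrove 3.188, Rivermont 2.317, Oakdale 9.176, Claybrook 2.623, Stonebridge 26.582, Pinehurst 2.114.
Jefferson allocation: Ashgrove 3, Rivermont 2, Oakdale 9, Claybrook 2, Stonebridge 28, Pinehurst 2.
Stonebridge has quota 26.582 (lower 26, upper 27) but receives 28 — outside the quota interval.

Stonebridge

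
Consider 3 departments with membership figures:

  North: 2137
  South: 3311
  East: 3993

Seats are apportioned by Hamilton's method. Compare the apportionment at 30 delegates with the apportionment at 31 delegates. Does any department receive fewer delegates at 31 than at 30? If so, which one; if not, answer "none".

none

At 30 seats: North 7, South 10, East 13.
At 31 seats: North 7, South 11, East 13.
No department's allocation decreased.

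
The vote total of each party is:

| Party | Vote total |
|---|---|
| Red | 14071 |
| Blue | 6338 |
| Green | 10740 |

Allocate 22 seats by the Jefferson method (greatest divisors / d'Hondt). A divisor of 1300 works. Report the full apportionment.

With modified divisor 1300: modified quotas Red 10.824, Blue 4.875, Green 8.262.
Rounding down: Red 10, Blue 4, Green 8 (total 22).

Red 10, Blue 4, Green 8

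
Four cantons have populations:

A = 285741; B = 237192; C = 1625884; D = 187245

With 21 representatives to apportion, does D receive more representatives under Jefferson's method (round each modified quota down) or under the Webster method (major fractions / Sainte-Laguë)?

Jefferson: A 2, B 2, C 16, D 1.
Webster: A 3, B 2, C 14, D 2.
D gets 1 under Jefferson and 2 under Webster.

Webster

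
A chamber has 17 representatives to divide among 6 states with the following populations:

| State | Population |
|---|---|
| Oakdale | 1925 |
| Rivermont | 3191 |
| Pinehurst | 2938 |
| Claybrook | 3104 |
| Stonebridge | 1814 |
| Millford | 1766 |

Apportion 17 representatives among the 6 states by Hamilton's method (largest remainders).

Total 14738; standard divisor 14738/17 ≈ 866.941.
Standard quotas: Oakdale 2.220, Rivermont 3.681, Pinehurst 3.389, Claybrook 3.580, Stonebridge 2.092, Millford 2.037.
Lower quotas: Oakdale 2, Rivermont 3, Pinehurst 3, Claybrook 3, Stonebridge 2, Millford 2 (sum 15, leaving 2 seats).
Remainders in descending order: Rivermont 0.681, Claybrook 0.580, Pinehurst 0.389, Oakdale 0.220, Stonebridge 0.092, Millford 0.037.
Largest remainders: Rivermont, Claybrook receive the extra seats.

Oakdale=2; Rivermont=4; Pinehurst=3; Claybrook=4; Stonebridge=2; Millford=2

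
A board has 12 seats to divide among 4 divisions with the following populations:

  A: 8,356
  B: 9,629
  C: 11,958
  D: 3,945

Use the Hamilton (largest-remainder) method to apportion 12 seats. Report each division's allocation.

Standard divisor: 33888 ÷ 12 = 2824.
Standard quotas: A 2.9589, B 3.4097, C 4.2344, D 1.3970.
Lower quotas: A 2, B 3, C 4, D 1 (sum 10, leaving 2 seats).
Remainders in descending order: A 0.9589, B 0.4097, D 0.3970, C 0.2344.
Largest remainders: A, B receive the extra seats.

A 3, B 4, C 4, D 1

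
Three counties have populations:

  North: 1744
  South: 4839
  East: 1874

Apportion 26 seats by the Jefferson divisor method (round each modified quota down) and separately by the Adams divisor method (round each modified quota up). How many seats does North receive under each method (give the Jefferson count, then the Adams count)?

Jefferson: North 5, South 15, East 6.
Adams: North 6, South 14, East 6.
North gets 5 under Jefferson and 6 under Adams.

5 and 6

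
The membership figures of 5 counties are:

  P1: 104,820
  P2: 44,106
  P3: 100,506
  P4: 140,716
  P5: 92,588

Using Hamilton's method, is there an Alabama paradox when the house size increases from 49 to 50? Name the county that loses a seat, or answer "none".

At 49 seats: P1 11, P2 5, P3 10, P4 14, P5 9.
At 50 seats: P1 11, P2 4, P3 10, P4 15, P5 10.
P2 drops from 5 to 4.

P2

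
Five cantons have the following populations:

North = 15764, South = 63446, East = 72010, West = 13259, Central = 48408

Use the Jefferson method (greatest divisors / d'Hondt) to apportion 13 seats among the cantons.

Standard divisor 212887/13 ≈ 16375.923; standard quotas: North 0.963, South 3.874, East 4.397, West 0.810, Central 2.956.
Rounding down gives 0, 3, 4, 0, 2 = 9 seats, so the divisor must be adjusted.
With modified divisor 13800: modified quotas North 1.142, South 4.598, East 5.218, West 0.961, Central 3.508.
Rounding down: North 1, South 4, East 5, West 0, Central 3 (total 13).

North: 1; South: 4; East: 5; West: 0; Central: 3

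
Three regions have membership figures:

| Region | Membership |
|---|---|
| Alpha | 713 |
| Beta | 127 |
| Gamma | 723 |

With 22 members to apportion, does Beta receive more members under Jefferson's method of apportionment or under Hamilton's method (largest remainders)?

Hamilton

Jefferson: Alpha 10, Beta 1, Gamma 11.
Hamilton: Alpha 10, Beta 2, Gamma 10.
Beta gets 1 under Jefferson and 2 under Hamilton.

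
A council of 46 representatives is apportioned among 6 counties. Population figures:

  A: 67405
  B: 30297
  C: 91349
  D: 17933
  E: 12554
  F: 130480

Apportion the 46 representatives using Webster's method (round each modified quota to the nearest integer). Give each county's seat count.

Standard divisor 350018/46 ≈ 7609.087; standard quotas: A 8.858, B 3.982, C 12.005, D 2.357, E 1.650, F 17.148.
Rounding to the nearest integer gives A 9, B 4, C 12, D 2, E 2, F 17 — total 46, matching the house size, so no adjustment is needed.

A: 9, B: 4, C: 12, D: 2, E: 2, F: 17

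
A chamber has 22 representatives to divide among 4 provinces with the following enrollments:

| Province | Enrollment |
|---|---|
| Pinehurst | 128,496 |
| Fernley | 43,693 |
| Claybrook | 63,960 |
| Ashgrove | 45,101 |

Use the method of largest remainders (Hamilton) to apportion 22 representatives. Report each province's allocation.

Pinehurst: 10, Fernley: 3, Claybrook: 5, Ashgrove: 4

The standard divisor is 281250/22 ≈ 12784.091.
Standard quotas: Pinehurst 10.0512, Fernley 3.4178, Claybrook 5.0031, Ashgrove 3.5279.
Lower quotas: Pinehurst 10, Fernley 3, Claybrook 5, Ashgrove 3 (sum 21, leaving 1 seat).
Remainders in descending order: Ashgrove 0.5279, Fernley 0.4178, Pinehurst 0.0512, Claybrook 0.0031.
The surplus seat goes to Ashgrove.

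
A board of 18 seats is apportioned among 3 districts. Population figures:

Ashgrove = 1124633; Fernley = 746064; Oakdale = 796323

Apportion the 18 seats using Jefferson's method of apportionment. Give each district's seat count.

Standard divisor 2667020/18 ≈ 148167.778; standard quotas: Ashgrove 7.590, Fernley 5.035, Oakdale 5.374.
Rounding down gives 7, 5, 5 = 17 seats, so the divisor must be adjusted.
With modified divisor 136600: modified quotas Ashgrove 8.233, Fernley 5.462, Oakdale 5.830.
Rounding down: Ashgrove 8, Fernley 5, Oakdale 5 (total 18).

Ashgrove 8, Fernley 5, Oakdale 5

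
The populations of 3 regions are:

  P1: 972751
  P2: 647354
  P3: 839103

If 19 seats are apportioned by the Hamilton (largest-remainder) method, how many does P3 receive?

6

The standard divisor is 2459208/19 = 129432.
Standard quotas: P1 7.5155, P2 5.0015, P3 6.4830.
Lower quotas: P1 7, P2 5, P3 6 (sum 18, leaving 1 seat).
Remainders in descending order: P1 0.5155, P3 0.4830, P2 0.0015.
Largest remainder: P1 receives the extra seat.
P3 receives 6.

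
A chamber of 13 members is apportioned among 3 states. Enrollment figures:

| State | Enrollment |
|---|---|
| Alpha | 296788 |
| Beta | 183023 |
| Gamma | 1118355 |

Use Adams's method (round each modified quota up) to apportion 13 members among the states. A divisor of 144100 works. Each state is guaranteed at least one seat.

Alpha: 3, Beta: 2, Gamma: 8

With modified divisor 144100: modified quotas Alpha 2.060, Beta 1.270, Gamma 7.761.
Rounding up: Alpha 3, Beta 2, Gamma 8 (total 13).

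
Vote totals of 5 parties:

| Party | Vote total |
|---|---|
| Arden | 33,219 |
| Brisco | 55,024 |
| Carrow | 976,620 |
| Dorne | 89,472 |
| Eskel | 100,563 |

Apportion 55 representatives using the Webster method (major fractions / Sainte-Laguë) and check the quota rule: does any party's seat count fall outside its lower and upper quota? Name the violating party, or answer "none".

Carrow

Standard quotas: Arden 1.456, Brisco 2.412, Carrow 42.804, Dorne 3.921, Eskel 4.408.
Webster allocation: Arden 1, Brisco 2, Carrow 44, Dorne 4, Eskel 4.
Carrow has quota 42.804 (lower 42, upper 43) but receives 44 — outside the quota interval.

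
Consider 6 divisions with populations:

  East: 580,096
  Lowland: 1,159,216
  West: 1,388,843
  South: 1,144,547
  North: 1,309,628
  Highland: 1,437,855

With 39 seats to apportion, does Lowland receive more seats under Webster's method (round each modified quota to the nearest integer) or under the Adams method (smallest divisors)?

Webster: East 3, Lowland 7, West 8, South 6, North 7, Highland 8.
Adams: East 4, Lowland 6, West 8, South 6, North 7, Highland 8.
Lowland gets 7 under Webster and 6 under Adams.

Webster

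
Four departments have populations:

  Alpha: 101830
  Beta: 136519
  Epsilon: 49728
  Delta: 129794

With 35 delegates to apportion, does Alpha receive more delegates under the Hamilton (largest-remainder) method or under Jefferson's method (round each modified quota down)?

Hamilton: Alpha 9, Beta 11, Epsilon 4, Delta 11.
Jefferson: Alpha 8, Beta 12, Epsilon 4, Delta 11.
Alpha gets 9 under Hamilton and 8 under Jefferson.

Hamilton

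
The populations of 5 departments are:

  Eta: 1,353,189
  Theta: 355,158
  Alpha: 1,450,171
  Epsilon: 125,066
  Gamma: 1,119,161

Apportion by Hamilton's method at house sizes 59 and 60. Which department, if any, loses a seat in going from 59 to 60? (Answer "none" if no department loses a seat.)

At 59 seats: Eta 18, Theta 5, Alpha 19, Epsilon 2, Gamma 15.
At 60 seats: Eta 18, Theta 5, Alpha 20, Epsilon 2, Gamma 15.
No department's allocation decreased.

none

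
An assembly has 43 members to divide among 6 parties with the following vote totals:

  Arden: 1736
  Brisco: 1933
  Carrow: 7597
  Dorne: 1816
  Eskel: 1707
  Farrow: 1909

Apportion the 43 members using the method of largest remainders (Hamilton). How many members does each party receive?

Arden 4, Brisco 5, Carrow 20, Dorne 5, Eskel 4, Farrow 5

Standard divisor: 16698 ÷ 43 ≈ 388.326.
Standard quotas: Arden 4.4705, Brisco 4.9778, Carrow 19.5635, Dorne 4.6765, Eskel 4.3958, Farrow 4.9160.
Lower quotas: Arden 4, Brisco 4, Carrow 19, Dorne 4, Eskel 4, Farrow 4 (sum 39, leaving 4 seats).
Remainders in descending order: Brisco 0.9778, Farrow 0.9160, Dorne 0.6765, Carrow 0.5635, Arden 0.4705, Eskel 0.3958.
Largest remainders: Brisco, Farrow, Dorne, Carrow receive the extra seats.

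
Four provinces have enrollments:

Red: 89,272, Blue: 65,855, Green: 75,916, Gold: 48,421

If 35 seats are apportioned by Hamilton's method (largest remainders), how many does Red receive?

Standard divisor: 279464 ÷ 35 ≈ 7984.686.
Standard quotas: Red 11.1804, Blue 8.2477, Green 9.5077, Gold 6.0642.
Lower quotas: Red 11, Blue 8, Green 9, Gold 6 (sum 34, leaving 1 seat).
Remainders in descending order: Green 0.5077, Blue 0.2477, Red 0.1804, Gold 0.0642.
The surplus seat goes to Green.
Red receives 11.

11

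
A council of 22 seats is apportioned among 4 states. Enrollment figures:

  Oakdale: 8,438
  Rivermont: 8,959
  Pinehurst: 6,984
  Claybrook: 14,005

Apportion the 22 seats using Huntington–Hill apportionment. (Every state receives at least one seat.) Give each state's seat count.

Oakdale 5, Rivermont 5, Pinehurst 4, Claybrook 8

With divisor 1761: modified quotas Oakdale 4.792, Rivermont 5.087, Pinehurst 3.966, Claybrook 7.953.
Geometric-mean thresholds: Oakdale √(4·5)=4.472, Rivermont √(5·6)=5.477, Pinehurst √(3·4)=3.464, Claybrook √(7·8)=7.483.
Each quota rounded against its threshold gives Oakdale 5, Rivermont 5, Pinehurst 4, Claybrook 8 (total 22).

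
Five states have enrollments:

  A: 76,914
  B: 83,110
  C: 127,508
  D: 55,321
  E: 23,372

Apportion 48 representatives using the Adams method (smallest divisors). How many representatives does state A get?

10

Standard divisor 366225/48 ≈ 7629.688; standard quotas: A 10.081, B 10.893, C 16.712, D 7.251, E 3.063.
Rounding up gives 11, 11, 17, 8, 4 = 51 seats, so the divisor must be adjusted.
With modified divisor 7940: modified quotas A 9.687, B 10.467, C 16.059, D 6.967, E 2.944.
Rounding up: A 10, B 11, C 17, D 7, E 3 (total 48).
A receives 10.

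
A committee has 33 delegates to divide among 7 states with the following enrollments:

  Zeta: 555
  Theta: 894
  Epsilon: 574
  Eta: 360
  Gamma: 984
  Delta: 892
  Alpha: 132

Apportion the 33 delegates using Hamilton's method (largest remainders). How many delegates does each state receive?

Zeta 4, Theta 7, Epsilon 4, Eta 3, Gamma 7, Delta 7, Alpha 1

Standard divisor: 4391 ÷ 33 ≈ 133.061.
Standard quotas: Zeta 4.171, Theta 6.719, Epsilon 4.314, Eta 2.706, Gamma 7.395, Delta 6.704, Alpha 0.992.
Lower quotas: Zeta 4, Theta 6, Epsilon 4, Eta 2, Gamma 7, Delta 6, Alpha 0 (sum 29, leaving 4 seats).
Remainders in descending order: Alpha 0.992, Theta 0.719, Eta 0.706, Delta 0.704, Gamma 0.395, Epsilon 0.314, Zeta 0.171.
The surplus seats go to Alpha, Theta, Eta, Delta.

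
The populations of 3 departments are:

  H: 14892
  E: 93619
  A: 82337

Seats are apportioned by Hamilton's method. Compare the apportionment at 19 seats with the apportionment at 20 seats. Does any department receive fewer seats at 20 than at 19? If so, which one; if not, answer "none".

H

At 19 seats: H 2, E 9, A 8.
At 20 seats: H 1, E 10, A 9.
H drops from 2 to 1.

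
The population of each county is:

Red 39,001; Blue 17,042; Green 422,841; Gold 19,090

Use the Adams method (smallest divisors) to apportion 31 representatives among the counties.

Red 3, Blue 1, Green 25, Gold 2

Standard divisor 497974/31 ≈ 16063.677; standard quotas: Red 2.428, Blue 1.061, Green 26.323, Gold 1.188.
Rounding up gives 3, 2, 27, 2 = 34 seats, so the divisor must be adjusted.
With modified divisor 17445.5: modified quotas Red 2.236, Blue 0.977, Green 24.238, Gold 1.094.
Rounding up: Red 3, Blue 1, Green 25, Gold 2 (total 31).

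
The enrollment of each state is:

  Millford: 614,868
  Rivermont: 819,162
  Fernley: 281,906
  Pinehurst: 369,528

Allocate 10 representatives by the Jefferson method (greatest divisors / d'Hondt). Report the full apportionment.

Standard divisor 2085464/10 ≈ 208546.4; standard quotas: Millford 2.948, Rivermont 3.928, Fernley 1.352, Pinehurst 1.772.
Rounding down gives 2, 3, 1, 1 = 7 seats, so the divisor must be adjusted.
With modified divisor 174300: modified quotas Millford 3.528, Rivermont 4.700, Fernley 1.617, Pinehurst 2.120.
Rounding down: Millford 3, Rivermont 4, Fernley 1, Pinehurst 2 (total 10).

Millford=3, Rivermont=4, Fernley=1, Pinehurst=2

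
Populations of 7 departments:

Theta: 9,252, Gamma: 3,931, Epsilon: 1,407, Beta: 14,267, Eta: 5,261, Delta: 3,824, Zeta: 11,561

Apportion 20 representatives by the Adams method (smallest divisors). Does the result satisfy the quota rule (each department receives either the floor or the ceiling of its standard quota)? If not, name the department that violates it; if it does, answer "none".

Standard quotas: Theta 3.738, Gamma 1.588, Epsilon 0.568, Beta 5.764, Eta 2.126, Delta 1.545, Zeta 4.671.
Adams allocation: Theta 4, Gamma 2, Epsilon 1, Beta 5, Eta 2, Delta 2, Zeta 4.
Every allocation lies between the lower and upper quota.

none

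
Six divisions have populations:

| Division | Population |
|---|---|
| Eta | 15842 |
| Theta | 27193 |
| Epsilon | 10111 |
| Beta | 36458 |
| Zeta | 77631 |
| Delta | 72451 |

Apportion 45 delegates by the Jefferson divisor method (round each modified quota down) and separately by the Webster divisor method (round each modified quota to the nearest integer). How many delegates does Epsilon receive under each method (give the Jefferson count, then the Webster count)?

1 and 2

Jefferson: Eta 3, Theta 5, Epsilon 1, Beta 7, Zeta 15, Delta 14.
Webster: Eta 3, Theta 5, Epsilon 2, Beta 7, Zeta 14, Delta 14.
Epsilon gets 1 under Jefferson and 2 under Webster.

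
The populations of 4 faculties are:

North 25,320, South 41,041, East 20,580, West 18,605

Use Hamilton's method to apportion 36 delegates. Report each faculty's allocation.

North 9, South 14, East 7, West 6

The standard divisor is 105546/36 ≈ 2931.833.
Standard quotas: North 8.6362, South 13.9984, East 7.0195, West 6.3459.
Lower quotas: North 8, South 13, East 7, West 6 (sum 34, leaving 2 seats).
Remainders in descending order: South 0.9984, North 0.6362, West 0.3459, East 0.0195.
The surplus seats go to South, North.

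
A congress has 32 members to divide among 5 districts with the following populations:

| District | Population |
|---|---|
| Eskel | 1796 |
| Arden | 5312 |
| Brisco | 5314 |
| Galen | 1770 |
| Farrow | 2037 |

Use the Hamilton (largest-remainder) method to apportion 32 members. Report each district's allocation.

Standard divisor: 16229 ÷ 32 ≈ 507.156.
Standard quotas: Eskel 3.5413, Arden 10.4741, Brisco 10.4780, Galen 3.4900, Farrow 4.0165.
Lower quotas: Eskel 3, Arden 10, Brisco 10, Galen 3, Farrow 4 (sum 30, leaving 2 seats).
Remainders in descending order: Eskel 0.5413, Galen 0.4900, Brisco 0.4780, Arden 0.4741, Farrow 0.0165.
Largest remainders: Eskel, Galen receive the extra seats.

Eskel 4, Arden 10, Brisco 10, Galen 4, Farrow 4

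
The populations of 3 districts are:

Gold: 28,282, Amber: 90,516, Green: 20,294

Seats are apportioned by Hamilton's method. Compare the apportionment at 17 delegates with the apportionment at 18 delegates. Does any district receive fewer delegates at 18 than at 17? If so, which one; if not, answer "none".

At 17 seats: Gold 3, Amber 11, Green 3.
At 18 seats: Gold 4, Amber 12, Green 2.
Green drops from 3 to 2.

Green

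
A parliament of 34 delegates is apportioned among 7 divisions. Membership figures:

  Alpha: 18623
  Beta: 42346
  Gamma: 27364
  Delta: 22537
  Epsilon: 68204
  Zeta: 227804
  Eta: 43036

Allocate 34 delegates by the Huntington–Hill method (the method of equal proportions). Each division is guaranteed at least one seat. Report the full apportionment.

With divisor 13096: modified quotas Alpha 1.422, Beta 3.234, Gamma 2.089, Delta 1.721, Epsilon 5.208, Zeta 17.395, Eta 3.286.
Geometric-mean thresholds: Alpha √(1·2)=1.414, Beta √(3·4)=3.464, Gamma √(2·3)=2.449, Delta √(1·2)=1.414, Epsilon √(5·6)=5.477, Zeta √(17·18)=17.493, Eta √(3·4)=3.464.
Each quota rounded against its threshold gives Alpha 2, Beta 3, Gamma 2, Delta 2, Epsilon 5, Zeta 17, Eta 3 (total 34).

Alpha: 2; Beta: 3; Gamma: 2; Delta: 2; Epsilon: 5; Zeta: 17; Eta: 3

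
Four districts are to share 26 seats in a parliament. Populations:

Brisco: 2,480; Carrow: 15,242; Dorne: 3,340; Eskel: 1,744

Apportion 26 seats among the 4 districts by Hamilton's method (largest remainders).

Brisco 3, Carrow 17, Dorne 4, Eskel 2

Standard divisor: 22806 ÷ 26 ≈ 877.154.
Standard quotas: Brisco 2.8273, Carrow 17.3767, Dorne 3.8078, Eskel 1.9882.
Lower quotas: Brisco 2, Carrow 17, Dorne 3, Eskel 1 (sum 23, leaving 3 seats).
Remainders in descending order: Eskel 0.9882, Brisco 0.8273, Dorne 0.8078, Carrow 0.3767.
The surplus seats go to Eskel, Brisco, Dorne.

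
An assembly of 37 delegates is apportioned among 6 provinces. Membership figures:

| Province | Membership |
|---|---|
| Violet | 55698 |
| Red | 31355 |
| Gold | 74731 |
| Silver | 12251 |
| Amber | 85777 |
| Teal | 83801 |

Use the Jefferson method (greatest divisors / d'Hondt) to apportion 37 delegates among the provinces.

Violet=6, Red=3, Gold=8, Silver=1, Amber=10, Teal=9

Standard divisor 343613/37 ≈ 9286.838; standard quotas: Violet 5.998, Red 3.376, Gold 8.047, Silver 1.319, Amber 9.236, Teal 9.024.
Rounding down gives 5, 3, 8, 1, 9, 9 = 35 seats, so the divisor must be adjusted.
With modified divisor 8500: modified quotas Violet 6.553, Red 3.689, Gold 8.792, Silver 1.441, Amber 10.091, Teal 9.859.
Rounding down: Violet 6, Red 3, Gold 8, Silver 1, Amber 10, Teal 9 (total 37).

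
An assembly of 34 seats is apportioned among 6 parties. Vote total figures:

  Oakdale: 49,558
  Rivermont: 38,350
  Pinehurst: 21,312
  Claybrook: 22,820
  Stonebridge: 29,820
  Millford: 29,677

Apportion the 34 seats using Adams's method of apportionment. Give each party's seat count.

Oakdale=9, Rivermont=7, Pinehurst=4, Claybrook=4, Stonebridge=5, Millford=5

Standard divisor 191537/34 ≈ 5633.441; standard quotas: Oakdale 8.797, Rivermont 6.808, Pinehurst 3.783, Claybrook 4.051, Stonebridge 5.293, Millford 5.268.
Rounding up gives 9, 7, 4, 5, 6, 6 = 37 seats, so the divisor must be adjusted.
With modified divisor 6100: modified quotas Oakdale 8.124, Rivermont 6.287, Pinehurst 3.494, Claybrook 3.741, Stonebridge 4.889, Millford 4.865.
Rounding up: Oakdale 9, Rivermont 7, Pinehurst 4, Claybrook 4, Stonebridge 5, Millford 5 (total 34).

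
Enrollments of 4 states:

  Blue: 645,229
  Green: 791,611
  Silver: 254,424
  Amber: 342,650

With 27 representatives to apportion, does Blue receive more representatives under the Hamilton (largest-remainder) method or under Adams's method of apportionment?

Hamilton: Blue 9, Green 10, Silver 3, Amber 5.
Adams: Blue 8, Green 10, Silver 4, Amber 5.
Blue gets 9 under Hamilton and 8 under Adams.

Hamilton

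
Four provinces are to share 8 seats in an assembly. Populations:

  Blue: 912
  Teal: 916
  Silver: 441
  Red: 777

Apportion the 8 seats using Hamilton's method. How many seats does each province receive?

Standard divisor: 3046 ÷ 8 ≈ 380.75.
Standard quotas: Blue 2.395, Teal 2.406, Silver 1.158, Red 2.041.
Lower quotas: Blue 2, Teal 2, Silver 1, Red 2 (sum 7, leaving 1 seat).
Remainders in descending order: Teal 0.406, Blue 0.395, Silver 0.158, Red 0.041.
The surplus seat goes to Teal.

Blue 2, Teal 3, Silver 1, Red 2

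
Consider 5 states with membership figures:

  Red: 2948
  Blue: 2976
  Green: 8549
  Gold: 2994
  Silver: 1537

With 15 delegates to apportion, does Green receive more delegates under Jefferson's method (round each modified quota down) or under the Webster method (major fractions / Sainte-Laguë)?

Jefferson: Red 2, Blue 2, Green 8, Gold 2, Silver 1.
Webster: Red 2, Blue 2, Green 7, Gold 3, Silver 1.
Green gets 8 under Jefferson and 7 under Webster.

Jefferson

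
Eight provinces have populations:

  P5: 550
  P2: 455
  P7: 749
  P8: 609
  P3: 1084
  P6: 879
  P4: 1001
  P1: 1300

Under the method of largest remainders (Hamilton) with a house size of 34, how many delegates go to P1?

7

The standard divisor is 6627/34 ≈ 194.912.
Standard quotas: P5 2.822, P2 2.334, P7 3.843, P8 3.124, P3 5.561, P6 4.510, P4 5.136, P1 6.670.
Lower quotas: P5 2, P2 2, P7 3, P8 3, P3 5, P6 4, P4 5, P1 6 (sum 30, leaving 4 seats).
Remainders in descending order: P7 0.843, P5 0.822, P1 0.670, P3 0.561, P6 0.510, P2 0.334, P4 0.136, P8 0.124.
Largest remainders: P7, P5, P1, P3 receive the extra seats.
P1 receives 7.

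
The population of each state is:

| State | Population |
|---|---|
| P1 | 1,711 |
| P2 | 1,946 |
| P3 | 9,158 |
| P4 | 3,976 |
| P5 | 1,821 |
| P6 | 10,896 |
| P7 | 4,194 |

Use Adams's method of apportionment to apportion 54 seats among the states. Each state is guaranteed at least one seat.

Standard divisor 33702/54 ≈ 624.111; standard quotas: P1 2.741, P2 3.118, P3 14.674, P4 6.371, P5 2.918, P6 17.458, P7 6.720.
Rounding up gives 3, 4, 15, 7, 3, 18, 7 = 57 seats, so the divisor must be adjusted.
With modified divisor 660: modified quotas P1 2.592, P2 2.948, P3 13.876, P4 6.024, P5 2.759, P6 16.509, P7 6.355.
Rounding up: P1 3, P2 3, P3 14, P4 7, P5 3, P6 17, P7 7 (total 54).

P1 3; P2 3; P3 14; P4 7; P5 3; P6 17; P7 7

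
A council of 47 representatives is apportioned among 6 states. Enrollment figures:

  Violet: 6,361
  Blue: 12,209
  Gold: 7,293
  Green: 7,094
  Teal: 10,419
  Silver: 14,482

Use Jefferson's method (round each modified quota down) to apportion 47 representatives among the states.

Violet: 5, Blue: 10, Gold: 6, Green: 6, Teal: 8, Silver: 12

Standard divisor 57858/47 ≈ 1231.021; standard quotas: Violet 5.167, Blue 9.918, Gold 5.924, Green 5.763, Teal 8.464, Silver 11.764.
Rounding down gives 5, 9, 5, 5, 8, 11 = 43 seats, so the divisor must be adjusted.
With modified divisor 1170: modified quotas Violet 5.437, Blue 10.435, Gold 6.233, Green 6.063, Teal 8.905, Silver 12.378.
Rounding down: Violet 5, Blue 10, Gold 6, Green 6, Teal 8, Silver 12 (total 47).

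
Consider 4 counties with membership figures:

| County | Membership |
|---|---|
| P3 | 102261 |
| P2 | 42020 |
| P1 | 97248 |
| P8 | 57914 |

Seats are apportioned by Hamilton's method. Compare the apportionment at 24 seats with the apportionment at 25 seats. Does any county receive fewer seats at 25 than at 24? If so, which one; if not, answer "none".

At 24 seats: P3 8, P2 3, P1 8, P8 5.
At 25 seats: P3 9, P2 3, P1 8, P8 5.
No county's allocation decreased.

none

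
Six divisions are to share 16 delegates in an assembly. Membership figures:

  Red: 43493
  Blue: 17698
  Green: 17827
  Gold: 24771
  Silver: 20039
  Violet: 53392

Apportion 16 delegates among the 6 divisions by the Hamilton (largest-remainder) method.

Red 4, Blue 1, Green 2, Gold 2, Silver 2, Violet 5

The standard divisor is 177220/16 ≈ 11076.25.
Standard quotas: Red 3.9267, Blue 1.5978, Green 1.6095, Gold 2.2364, Silver 1.8092, Violet 4.8204.
Lower quotas: Red 3, Blue 1, Green 1, Gold 2, Silver 1, Violet 4 (sum 12, leaving 4 seats).
Remainders in descending order: Red 0.9267, Violet 0.8204, Silver 0.8092, Green 0.6095, Blue 0.5978, Gold 0.2364.
The surplus seats go to Red, Violet, Silver, Green.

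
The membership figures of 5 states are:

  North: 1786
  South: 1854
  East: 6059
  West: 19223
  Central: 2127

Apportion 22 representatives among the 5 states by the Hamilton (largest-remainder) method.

Standard divisor: 31049 ÷ 22 ≈ 1411.318.
Standard quotas: North 1.2655, South 1.3137, East 4.2931, West 13.6206, Central 1.5071.
Lower quotas: North 1, South 1, East 4, West 13, Central 1 (sum 20, leaving 2 seats).
Remainders in descending order: West 0.6206, Central 0.5071, South 0.3137, East 0.2931, North 0.2655.
Largest remainders: West, Central receive the extra seats.

North=1; South=1; East=4; West=14; Central=2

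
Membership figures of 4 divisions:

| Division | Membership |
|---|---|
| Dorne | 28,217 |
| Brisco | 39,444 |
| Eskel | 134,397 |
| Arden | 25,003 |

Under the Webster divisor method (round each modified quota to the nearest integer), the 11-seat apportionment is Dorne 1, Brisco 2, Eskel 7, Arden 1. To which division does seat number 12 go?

Priority for the next seat is population ÷ (current seats + 0.5).
Priorities: Dorne 18811.333, Brisco 15777.600, Eskel 17919.600, Arden 16668.667.
Highest priority: Dorne.

Dorne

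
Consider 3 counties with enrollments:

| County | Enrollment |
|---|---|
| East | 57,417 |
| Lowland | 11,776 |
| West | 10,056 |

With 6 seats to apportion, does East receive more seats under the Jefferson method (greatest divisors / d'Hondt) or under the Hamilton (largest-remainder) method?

Jefferson: East 5, Lowland 1, West 0.
Hamilton: East 4, Lowland 1, West 1.
East gets 5 under Jefferson and 4 under Hamilton.

Jefferson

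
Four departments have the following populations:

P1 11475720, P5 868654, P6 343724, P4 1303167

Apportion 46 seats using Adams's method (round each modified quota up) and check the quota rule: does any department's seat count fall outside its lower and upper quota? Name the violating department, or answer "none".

P1

Standard quotas: P1 37.729, P5 2.856, P6 1.130, P4 4.285.
Adams allocation: P1 36, P5 3, P6 2, P4 5.
P1 has quota 37.729 (lower 37, upper 38) but receives 36 — outside the quota interval.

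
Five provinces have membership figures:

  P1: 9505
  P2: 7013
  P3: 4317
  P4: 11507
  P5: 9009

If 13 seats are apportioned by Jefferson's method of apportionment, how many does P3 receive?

1

Standard divisor 41351/13 ≈ 3180.846; standard quotas: P1 2.988, P2 2.205, P3 1.357, P4 3.618, P5 2.832.
Rounding down gives 2, 2, 1, 3, 2 = 10 seats, so the divisor must be adjusted.
With modified divisor 2600: modified quotas P1 3.656, P2 2.697, P3 1.660, P4 4.426, P5 3.465.
Rounding down: P1 3, P2 2, P3 1, P4 4, P5 3 (total 13).
P3 receives 1.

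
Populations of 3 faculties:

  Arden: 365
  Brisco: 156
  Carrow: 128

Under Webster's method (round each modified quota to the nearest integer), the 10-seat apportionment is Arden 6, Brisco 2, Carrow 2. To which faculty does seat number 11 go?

Brisco

Priority for the next seat is population ÷ (current seats + 0.5).
Priorities: Arden 56.154, Brisco 62.400, Carrow 51.200.
Highest priority: Brisco.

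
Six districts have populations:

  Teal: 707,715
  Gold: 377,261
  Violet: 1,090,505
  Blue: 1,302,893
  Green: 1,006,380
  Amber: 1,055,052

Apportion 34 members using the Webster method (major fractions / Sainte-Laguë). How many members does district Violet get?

Standard divisor 5539806/34 ≈ 162935.471; standard quotas: Teal 4.344, Gold 2.315, Violet 6.693, Blue 7.996, Green 6.177, Amber 6.475.
Rounding to the nearest integer gives 4, 2, 7, 8, 6, 6 = 33 seats, so the divisor must be adjusted.
With modified divisor 159800: modified quotas Teal 4.429, Gold 2.361, Violet 6.824, Blue 8.153, Green 6.298, Amber 6.602.
Rounding to the nearest integer: Teal 4, Gold 2, Violet 7, Blue 8, Green 6, Amber 7 (total 34).
Violet receives 7.

7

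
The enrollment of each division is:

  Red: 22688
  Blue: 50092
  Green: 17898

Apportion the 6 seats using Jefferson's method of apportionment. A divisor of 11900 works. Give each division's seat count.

With modified divisor 11900: modified quotas Red 1.907, Blue 4.209, Green 1.504.
Rounding down: Red 1, Blue 4, Green 1 (total 6).

Red: 1, Blue: 4, Green: 1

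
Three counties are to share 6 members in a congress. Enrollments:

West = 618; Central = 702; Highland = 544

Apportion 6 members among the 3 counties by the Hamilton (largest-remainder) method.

West 2, Central 2, Highland 2

The standard divisor is 1864/6 ≈ 310.667.
Standard quotas: West 1.989, Central 2.260, Highland 1.751.
Lower quotas: West 1, Central 2, Highland 1 (sum 4, leaving 2 seats).
Remainders in descending order: West 0.989, Highland 0.751, Central 0.260.
The surplus seats go to West, Highland.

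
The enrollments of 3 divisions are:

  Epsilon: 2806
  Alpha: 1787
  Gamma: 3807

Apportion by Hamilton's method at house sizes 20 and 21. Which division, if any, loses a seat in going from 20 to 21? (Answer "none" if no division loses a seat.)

none

At 20 seats: Epsilon 7, Alpha 4, Gamma 9.
At 21 seats: Epsilon 7, Alpha 4, Gamma 10.
No division's allocation decreased.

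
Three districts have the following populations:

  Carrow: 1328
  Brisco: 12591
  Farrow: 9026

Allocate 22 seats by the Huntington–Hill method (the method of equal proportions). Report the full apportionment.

Carrow 1; Brisco 12; Farrow 9

With divisor 1036: modified quotas Carrow 1.282, Brisco 12.153, Farrow 8.712.
Geometric-mean thresholds: Carrow √(1·2)=1.414, Brisco √(12·13)=12.490, Farrow √(8·9)=8.485.
Each quota rounded against its threshold gives Carrow 1, Brisco 12, Farrow 9 (total 22).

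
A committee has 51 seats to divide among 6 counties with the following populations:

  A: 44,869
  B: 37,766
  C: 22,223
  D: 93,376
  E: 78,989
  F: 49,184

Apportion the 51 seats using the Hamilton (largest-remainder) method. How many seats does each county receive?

Total 326407; standard divisor 326407/51 ≈ 6400.137.
Standard quotas: A 7.0106, B 5.9008, C 3.4723, D 14.5897, E 12.3418, F 7.6848.
Lower quotas: A 7, B 5, C 3, D 14, E 12, F 7 (sum 48, leaving 3 seats).
Remainders in descending order: B 0.9008, F 0.6848, D 0.5897, C 0.4723, E 0.3418, A 0.0106.
The surplus seats go to B, F, D.

A 7, B 6, C 3, D 15, E 12, F 8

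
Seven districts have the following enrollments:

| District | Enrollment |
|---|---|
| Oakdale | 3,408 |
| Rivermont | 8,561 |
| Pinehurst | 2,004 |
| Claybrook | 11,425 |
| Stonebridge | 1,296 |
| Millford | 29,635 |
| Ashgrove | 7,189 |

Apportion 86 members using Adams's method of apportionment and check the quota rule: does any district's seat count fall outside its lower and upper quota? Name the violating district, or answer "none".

Millford

Standard quotas: Oakdale 4.614, Rivermont 11.591, Pinehurst 2.713, Claybrook 15.469, Stonebridge 1.755, Millford 40.124, Ashgrove 9.734.
Adams allocation: Oakdale 5, Rivermont 12, Pinehurst 3, Claybrook 15, Stonebridge 2, Millford 39, Ashgrove 10.
Millford has quota 40.124 (lower 40, upper 41) but receives 39 — outside the quota interval.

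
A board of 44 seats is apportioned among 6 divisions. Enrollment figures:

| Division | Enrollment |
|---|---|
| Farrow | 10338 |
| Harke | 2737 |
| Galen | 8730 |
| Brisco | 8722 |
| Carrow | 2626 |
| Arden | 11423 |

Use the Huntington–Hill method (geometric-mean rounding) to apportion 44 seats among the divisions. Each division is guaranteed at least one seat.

With divisor 1028: modified quotas Farrow 10.056, Harke 2.662, Galen 8.492, Brisco 8.484, Carrow 2.554, Arden 11.112.
Geometric-mean thresholds: Farrow √(10·11)=10.488, Harke √(2·3)=2.449, Galen √(8·9)=8.485, Brisco √(8·9)=8.485, Carrow √(2·3)=2.449, Arden √(11·12)=11.489.
Each quota rounded against its threshold gives Farrow 10, Harke 3, Galen 9, Brisco 8, Carrow 3, Arden 11 (total 44).

Farrow: 10; Harke: 3; Galen: 9; Brisco: 8; Carrow: 3; Arden: 11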